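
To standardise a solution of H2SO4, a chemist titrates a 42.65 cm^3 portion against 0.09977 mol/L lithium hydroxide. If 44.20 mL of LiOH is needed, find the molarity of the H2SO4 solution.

n(LiOH) delivered = 0.09977 x 0.04420 = 0.004410 mol.
The reaction is 1 H2SO4 + 2 LiOH, so n(H2SO4) = 0.004410 x 1/2 = 0.002205 mol.
[H2SO4] = 0.002205 mol / 0.04265 L = 0.0517 M.

0.0517 M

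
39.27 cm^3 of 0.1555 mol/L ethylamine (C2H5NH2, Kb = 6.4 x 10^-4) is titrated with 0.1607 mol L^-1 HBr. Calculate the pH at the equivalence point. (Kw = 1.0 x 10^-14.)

5.95

n(C2H5NH2) = 0.1555 x 0.03927 = 0.006106 mol; V(HBr) at equivalence = 0.006106/0.1607 = 0.03800 L.
At equivalence the base is fully converted to C2H5NH3+; total volume = 0.07727 L, so [C2H5NH3+] = 0.006106/0.07727 = 0.07903 M.
Ka(C2H5NH3+) = Kw/Kb = 1.0e-14 / 6.4 x 10^-4 = 1.56e-11.
[H^+] = sqrt(Ka x [C2H5NH3+]) = sqrt(1.56e-11 x 0.07903) = 1.11e-6 M.
pH = -log(1.11e-6) = 5.95.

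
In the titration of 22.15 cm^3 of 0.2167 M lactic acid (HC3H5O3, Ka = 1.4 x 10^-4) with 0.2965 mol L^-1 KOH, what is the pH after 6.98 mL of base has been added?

Initial n(HC3H5O3) = 0.2167 x 0.02215 = 0.004800 mol.
n(KOH) added = 0.2965 x 0.006980 = 0.002070 mol, converting that many moles of HC3H5O3 to C3H5O3-.
Remaining n(HC3H5O3) = 0.002730 mol; n(C3H5O3-) = 0.002070 mol.
By Henderson-Hasselbalch, pH = pKa + log([A^-]/[HA]) = 3.85 + log(0.002070/0.002730) = 3.85 + (-0.12) = 3.73.

3.73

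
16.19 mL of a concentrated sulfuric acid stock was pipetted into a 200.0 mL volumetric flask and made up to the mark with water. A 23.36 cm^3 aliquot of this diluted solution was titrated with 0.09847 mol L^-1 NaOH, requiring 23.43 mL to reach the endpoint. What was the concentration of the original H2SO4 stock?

n(NaOH) = 0.09847 x 0.02343 = 0.002307 mol.
n(H2SO4) in the aliquot = 0.002307 x 1/2 = 0.001154 mol.
[diluted H2SO4] = 0.001154 / 0.02336 = 0.04938 M.
Dilution factor = 200.0/16.19 = 12.35, so [stock] = 0.04938 x 12.35 = 0.610 M.

0.610 M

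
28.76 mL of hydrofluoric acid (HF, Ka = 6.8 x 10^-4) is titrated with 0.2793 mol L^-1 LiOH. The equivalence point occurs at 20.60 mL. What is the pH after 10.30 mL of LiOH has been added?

3.17

10.30 mL is exactly half the equivalence volume (20.60/2), i.e. the half-equivalence point.
There, n(HA) = n(A^-), so pH = pKa = -log(6.8 x 10^-4) = 3.17.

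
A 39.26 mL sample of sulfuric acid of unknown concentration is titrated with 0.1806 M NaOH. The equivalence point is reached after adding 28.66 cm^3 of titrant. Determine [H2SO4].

n(NaOH) delivered = 0.1806 x 0.02866 = 0.005176 mol.
The reaction is 1 H2SO4 + 2 NaOH, so n(H2SO4) = 0.005176 x 1/2 = 0.002588 mol.
[H2SO4] = 0.002588 mol / 0.03926 L = 0.0659 M.

0.0659 M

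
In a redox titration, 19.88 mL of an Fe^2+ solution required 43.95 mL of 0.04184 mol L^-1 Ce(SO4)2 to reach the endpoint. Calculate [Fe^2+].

n(Ce(SO4)2) = 0.04184 x 0.04395 = 0.001839 mol.
From the balanced equation, 1 mol Ce(SO4)2 reacts with 1 mol Fe^2+, so n(Fe^2+) = 0.001839 x 1/1 = 0.001839 mol.
[Fe^2+] = 0.001839 / 0.01988 L = 0.0925 M.

0.0925 M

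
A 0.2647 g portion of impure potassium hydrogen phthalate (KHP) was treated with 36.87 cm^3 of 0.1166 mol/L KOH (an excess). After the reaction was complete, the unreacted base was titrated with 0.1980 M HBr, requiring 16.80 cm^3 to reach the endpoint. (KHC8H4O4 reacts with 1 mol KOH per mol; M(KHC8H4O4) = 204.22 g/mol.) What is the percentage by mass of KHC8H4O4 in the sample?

75.0%

Total n(KOH) added = 0.1166 x 0.03687 = 0.004299 mol.
n(HBr) used = 0.1980 x 0.01680 = 0.003326 mol, which equals the excess n(KOH).
So n(KOH) consumed by the sample = 0.004299 - 0.003326 = 0.0009726 mol.
n(KHC8H4O4) = 0.0009726 / 1 = 0.0009726 mol.
mass KHC8H4O4 = 0.0009726 x 204.22 = 0.1986 g, so %KHC8H4O4 = 0.1986/0.2647 x 100 = 75.0%.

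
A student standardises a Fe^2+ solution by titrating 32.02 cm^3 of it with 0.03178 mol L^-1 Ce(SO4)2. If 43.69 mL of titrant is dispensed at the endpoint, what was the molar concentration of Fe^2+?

0.0434 M

n(Ce(SO4)2) = 0.03178 x 0.04369 = 0.001388 mol.
From the balanced equation, 1 mol Ce(SO4)2 reacts with 1 mol Fe^2+, so n(Fe^2+) = 0.001388 x 1/1 = 0.001388 mol.
[Fe^2+] = 0.001388 / 0.03202 L = 0.0434 M.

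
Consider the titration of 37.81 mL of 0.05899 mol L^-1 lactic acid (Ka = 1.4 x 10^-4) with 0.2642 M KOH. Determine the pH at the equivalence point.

n(HC3H5O3) = 0.05899 x 0.03781 = 0.002230 mol; V(KOH) at equivalence = 0.002230/0.2642 = 0.008442 L.
At equivalence all the acid is converted to C3H5O3-; total volume = 0.03781 + 0.008442 = 0.04625 L, so [C3H5O3-] = 0.002230/0.04625 = 0.04822 M.
Kb = Kw/Ka = 1.0e-14 / 1.4 x 10^-4 = 7.14e-11.
[OH^-] = sqrt(Kb x [C3H5O3-]) = sqrt(7.14e-11 x 0.04822) = 1.86e-6 M.
pOH = 5.73, so pH = 14.00 - 5.73 = 8.27.

8.27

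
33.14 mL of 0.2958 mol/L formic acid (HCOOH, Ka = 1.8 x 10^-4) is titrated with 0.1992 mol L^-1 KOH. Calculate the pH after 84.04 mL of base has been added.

12.77

n(acid) = 0.2958 x 0.03314 = 0.009803 mol; n(KOH) added = 0.1992 x 0.08404 = 0.01674 mol.
Base is in excess by 0.01674 - 0.009803 = 0.006938 mol in a total volume of 0.1172 L.
[OH^-] = 0.006938/0.1172 = 0.05921 M, so pOH = 1.23 and pH = 14.00 - 1.23 = 12.77.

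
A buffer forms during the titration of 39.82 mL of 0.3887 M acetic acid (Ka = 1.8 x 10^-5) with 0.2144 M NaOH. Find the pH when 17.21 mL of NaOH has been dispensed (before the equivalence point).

Initial n(CH3COOH) = 0.3887 x 0.03982 = 0.01548 mol.
n(NaOH) added = 0.2144 x 0.01721 = 0.003690 mol, converting that many moles of CH3COOH to CH3COO-.
Remaining n(CH3COOH) = 0.01179 mol; n(CH3COO-) = 0.003690 mol.
By Henderson-Hasselbalch, pH = pKa + log([A^-]/[HA]) = 4.74 + log(0.003690/0.01179) = 4.74 + (-0.50) = 4.24.

4.24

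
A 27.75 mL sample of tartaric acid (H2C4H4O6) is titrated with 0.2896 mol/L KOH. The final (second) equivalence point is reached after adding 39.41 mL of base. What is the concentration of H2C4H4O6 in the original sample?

0.206 M

n(KOH) = 0.2896 x 0.03941 = 0.01141 mol.
At the final (second) equivalence point, 2 mol OH^- react per mol H2C4H4O6, so n(H2C4H4O6) = 0.01141 / 2 = 0.005707 mol.
[H2C4H4O6] = 0.005707 / 0.02775 L = 0.206 M.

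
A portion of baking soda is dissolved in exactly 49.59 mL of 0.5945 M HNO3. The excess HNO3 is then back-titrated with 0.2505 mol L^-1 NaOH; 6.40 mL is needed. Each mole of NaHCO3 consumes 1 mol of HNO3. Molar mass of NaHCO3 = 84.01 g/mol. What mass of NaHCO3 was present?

2.34 g

Total n(HNO3) added = 0.5945 x 0.04959 = 0.02948 mol.
n(NaOH) used = 0.2505 x 0.006400 = 0.001603 mol, which equals the excess n(HNO3).
So n(HNO3) consumed by the sample = 0.02948 - 0.001603 = 0.02788 mol.
n(NaHCO3) = 0.02788 / 1 = 0.02788 mol.
mass = 0.02788 mol x 84.01 g/mol = 2.34 g.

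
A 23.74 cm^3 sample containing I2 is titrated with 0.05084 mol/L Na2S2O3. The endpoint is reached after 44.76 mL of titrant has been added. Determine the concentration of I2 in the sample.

n(Na2S2O3) = 0.05084 x 0.04476 = 0.002276 mol.
From the balanced equation, 2 mol Na2S2O3 reacts with 1 mol I2, so n(I2) = 0.002276 x 1/2 = 0.001138 mol.
[I2] = 0.001138 / 0.02374 L = 0.0479 M.

0.0479 M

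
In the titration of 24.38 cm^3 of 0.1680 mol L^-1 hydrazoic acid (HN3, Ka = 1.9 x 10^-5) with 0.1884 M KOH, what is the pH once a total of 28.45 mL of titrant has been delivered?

n(acid) = 0.1680 x 0.02438 = 0.004096 mol; n(KOH) added = 0.1884 x 0.02845 = 0.005360 mol.
Base is in excess by 0.005360 - 0.004096 = 0.001264 mol in a total volume of 0.05283 L.
[OH^-] = 0.001264/0.05283 = 0.02393 M, so pOH = 1.62 and pH = 14.00 - 1.62 = 12.38.

12.38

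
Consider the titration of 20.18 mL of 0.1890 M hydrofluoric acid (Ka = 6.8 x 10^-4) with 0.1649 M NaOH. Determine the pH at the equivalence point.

n(HF) = 0.1890 x 0.02018 = 0.003814 mol; V(NaOH) at equivalence = 0.003814/0.1649 = 0.02313 L.
At equivalence all the acid is converted to F-; total volume = 0.02018 + 0.02313 = 0.04331 L, so [F-] = 0.003814/0.04331 = 0.08806 M.
Kb = Kw/Ka = 1.0e-14 / 6.8 x 10^-4 = 1.47e-11.
[OH^-] = sqrt(Kb x [F-]) = sqrt(1.47e-11 x 0.08806) = 1.14e-6 M.
pOH = 5.94, so pH = 14.00 - 5.94 = 8.06.

8.06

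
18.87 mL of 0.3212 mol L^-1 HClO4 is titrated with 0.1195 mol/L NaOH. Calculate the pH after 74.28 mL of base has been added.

12.48

n(acid) = 0.3212 x 0.01887 = 0.006061 mol; n(NaOH) added = 0.1195 x 0.07428 = 0.008876 mol.
Base is in excess by 0.008876 - 0.006061 = 0.002815 mol in a total volume of 0.09315 L.
[OH^-] = 0.002815/0.09315 = 0.03022 M, so pOH = 1.52 and pH = 14.00 - 1.52 = 12.48.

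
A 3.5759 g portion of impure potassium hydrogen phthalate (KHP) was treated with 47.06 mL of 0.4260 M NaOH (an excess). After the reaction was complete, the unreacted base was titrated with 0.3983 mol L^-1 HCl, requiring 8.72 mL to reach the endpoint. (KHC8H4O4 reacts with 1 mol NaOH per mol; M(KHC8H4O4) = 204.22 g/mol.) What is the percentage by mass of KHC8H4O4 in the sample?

Total n(NaOH) added = 0.4260 x 0.04706 = 0.02005 mol.
n(HCl) used = 0.3983 x 0.008720 = 0.003473 mol, which equals the excess n(NaOH).
So n(NaOH) consumed by the sample = 0.02005 - 0.003473 = 0.01657 mol.
n(KHC8H4O4) = 0.01657 / 1 = 0.01657 mol.
mass KHC8H4O4 = 0.01657 x 204.22 = 3.385 g, so %KHC8H4O4 = 3.385/3.5759 x 100 = 94.7%.

94.7%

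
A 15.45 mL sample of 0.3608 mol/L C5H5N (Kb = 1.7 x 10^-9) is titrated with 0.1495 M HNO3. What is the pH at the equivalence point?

3.10

n(C5H5N) = 0.3608 x 0.01545 = 0.005574 mol; V(HNO3) at equivalence = 0.005574/0.1495 = 0.03729 L.
At equivalence the base is fully converted to C5H5NH+; total volume = 0.05274 L, so [C5H5NH+] = 0.005574/0.05274 = 0.1057 M.
Ka(C5H5NH+) = Kw/Kb = 1.0e-14 / 1.7 x 10^-9 = 5.88e-6.
[H^+] = sqrt(Ka x [C5H5NH+]) = sqrt(5.88e-6 x 0.1057) = 0.000789 M.
pH = -log(0.000789) = 3.10.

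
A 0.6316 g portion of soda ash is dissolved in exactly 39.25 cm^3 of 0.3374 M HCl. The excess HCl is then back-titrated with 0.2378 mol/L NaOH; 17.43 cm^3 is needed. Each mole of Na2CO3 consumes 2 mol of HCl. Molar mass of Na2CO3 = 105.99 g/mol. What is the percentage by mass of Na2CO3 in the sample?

Total n(HCl) added = 0.3374 x 0.03925 = 0.01324 mol.
n(NaOH) used = 0.2378 x 0.01743 = 0.004145 mol, which equals the excess n(HCl).
So n(HCl) consumed by the sample = 0.01324 - 0.004145 = 0.009098 mol.
n(Na2CO3) = 0.009098 / 2 = 0.004549 mol.
mass Na2CO3 = 0.004549 x 105.99 = 0.4822 g, so %Na2CO3 = 0.4822/0.6316 x 100 = 76.3%.

76.3%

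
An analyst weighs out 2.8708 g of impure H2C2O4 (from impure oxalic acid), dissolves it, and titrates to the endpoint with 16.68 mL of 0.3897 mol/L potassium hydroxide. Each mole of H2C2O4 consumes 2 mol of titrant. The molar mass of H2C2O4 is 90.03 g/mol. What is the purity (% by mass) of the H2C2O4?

n(KOH) = 0.3897 x 0.01668 = 0.006500 mol.
n(H2C2O4) = 0.006500 / 2 = 0.003250 mol.
mass of H2C2O4 = 0.003250 x 90.03 = 0.2926 g.
% purity = 0.2926 / 2.8708 x 100 = 10.2%.

10.2%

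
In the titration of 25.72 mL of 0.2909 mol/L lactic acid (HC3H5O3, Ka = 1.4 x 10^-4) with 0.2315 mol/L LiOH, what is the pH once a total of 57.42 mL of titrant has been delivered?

12.84

n(acid) = 0.2909 x 0.02572 = 0.007482 mol; n(LiOH) added = 0.2315 x 0.05742 = 0.01329 mol.
Base is in excess by 0.01329 - 0.007482 = 0.005811 mol in a total volume of 0.08314 L.
[OH^-] = 0.005811/0.08314 = 0.06989 M, so pOH = 1.16 and pH = 14.00 - 1.16 = 12.84.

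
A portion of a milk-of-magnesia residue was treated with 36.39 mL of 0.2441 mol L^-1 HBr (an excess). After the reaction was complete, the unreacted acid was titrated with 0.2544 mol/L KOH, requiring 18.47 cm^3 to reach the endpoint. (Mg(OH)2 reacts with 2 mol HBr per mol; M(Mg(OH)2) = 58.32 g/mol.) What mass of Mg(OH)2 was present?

Total n(HBr) added = 0.2441 x 0.03639 = 0.008883 mol.
n(KOH) used = 0.2544 x 0.01847 = 0.004699 mol, which equals the excess n(HBr).
So n(HBr) consumed by the sample = 0.008883 - 0.004699 = 0.004184 mol.
n(Mg(OH)2) = 0.004184 / 2 = 0.002092 mol.
mass = 0.002092 mol x 58.32 g/mol = 0.122 g.

0.122 g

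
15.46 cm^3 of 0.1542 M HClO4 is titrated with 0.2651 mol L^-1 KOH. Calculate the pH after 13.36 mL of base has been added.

12.60

n(acid) = 0.1542 x 0.01546 = 0.002384 mol; n(KOH) added = 0.2651 x 0.01336 = 0.003542 mol.
Base is in excess by 0.003542 - 0.002384 = 0.001158 mol in a total volume of 0.02882 L.
[OH^-] = 0.001158/0.02882 = 0.04017 M, so pOH = 1.40 and pH = 14.00 - 1.40 = 12.60.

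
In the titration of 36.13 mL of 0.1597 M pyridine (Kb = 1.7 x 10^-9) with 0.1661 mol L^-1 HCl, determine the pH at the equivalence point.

3.16

n(C5H5N) = 0.1597 x 0.03613 = 0.005770 mol; V(HCl) at equivalence = 0.005770/0.1661 = 0.03474 L.
At equivalence the base is fully converted to C5H5NH+; total volume = 0.07087 L, so [C5H5NH+] = 0.005770/0.07087 = 0.08142 M.
Ka(C5H5NH+) = Kw/Kb = 1.0e-14 / 1.7 x 10^-9 = 5.88e-6.
[H^+] = sqrt(Ka x [C5H5NH+]) = sqrt(5.88e-6 x 0.08142) = 0.000692 M.
pH = -log(0.000692) = 3.16.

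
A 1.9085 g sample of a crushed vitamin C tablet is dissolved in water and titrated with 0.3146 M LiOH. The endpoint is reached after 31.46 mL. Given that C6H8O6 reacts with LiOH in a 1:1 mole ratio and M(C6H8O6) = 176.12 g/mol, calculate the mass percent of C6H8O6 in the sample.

n(LiOH) = 0.3146 x 0.03146 = 0.009897 mol.
n(C6H8O6) = 0.009897 / 1 = 0.009897 mol.
mass of C6H8O6 = 0.009897 x 176.12 = 1.743 g.
% purity = 1.743 / 1.9085 x 100 = 91.3%.

91.3%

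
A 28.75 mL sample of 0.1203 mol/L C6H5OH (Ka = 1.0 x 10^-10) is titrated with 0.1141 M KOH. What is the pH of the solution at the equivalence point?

11.38

n(C6H5OH) = 0.1203 x 0.02875 = 0.003459 mol; V(KOH) at equivalence = 0.003459/0.1141 = 0.03031 L.
At equivalence all the acid is converted to C6H5O-; total volume = 0.02875 + 0.03031 = 0.05906 L, so [C6H5O-] = 0.003459/0.05906 = 0.05856 M.
Kb = Kw/Ka = 1.0e-14 / 1.0 x 10^-10 = 0.000100.
[OH^-] = sqrt(Kb x [C6H5O-]) = sqrt(0.000100 x 0.05856) = 0.00242 M.
pOH = 2.62, so pH = 14.00 - 2.62 = 11.38.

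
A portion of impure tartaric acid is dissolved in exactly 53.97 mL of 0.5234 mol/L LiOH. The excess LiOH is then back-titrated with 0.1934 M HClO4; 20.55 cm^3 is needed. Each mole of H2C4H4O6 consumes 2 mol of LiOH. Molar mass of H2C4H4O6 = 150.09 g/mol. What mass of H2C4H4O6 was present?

Total n(LiOH) added = 0.5234 x 0.05397 = 0.02825 mol.
n(HClO4) used = 0.1934 x 0.02055 = 0.003974 mol, which equals the excess n(LiOH).
So n(LiOH) consumed by the sample = 0.02825 - 0.003974 = 0.02427 mol.
n(H2C4H4O6) = 0.02427 / 2 = 0.01214 mol.
mass = 0.01214 mol x 150.09 g/mol = 1.82 g.

1.82 g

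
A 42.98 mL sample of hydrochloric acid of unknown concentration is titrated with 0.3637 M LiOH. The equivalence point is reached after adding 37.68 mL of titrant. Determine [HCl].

n(LiOH) delivered = 0.3637 x 0.03768 = 0.01370 mol.
For a 1:1 reaction, n(HCl) = 0.01370 mol.
[HCl] = 0.01370 mol / 0.04298 L = 0.319 M.

0.319 M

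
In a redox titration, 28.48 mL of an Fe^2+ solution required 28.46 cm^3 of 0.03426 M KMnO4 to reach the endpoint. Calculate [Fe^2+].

n(KMnO4) = 0.03426 x 0.02846 = 0.0009750 mol.
From the balanced equation, 1 mol KMnO4 reacts with 5 mol Fe^2+, so n(Fe^2+) = 0.0009750 x 5/1 = 0.004875 mol.
[Fe^2+] = 0.004875 / 0.02848 L = 0.171 M.

0.171 M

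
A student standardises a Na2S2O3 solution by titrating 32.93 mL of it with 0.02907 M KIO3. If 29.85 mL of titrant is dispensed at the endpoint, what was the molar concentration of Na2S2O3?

n(KIO3) = 0.02907 x 0.02985 = 0.0008677 mol.
From the balanced equation, 1 mol KIO3 reacts with 6 mol Na2S2O3, so n(Na2S2O3) = 0.0008677 x 6/1 = 0.005206 mol.
[Na2S2O3] = 0.005206 / 0.03293 L = 0.158 M.

0.158 M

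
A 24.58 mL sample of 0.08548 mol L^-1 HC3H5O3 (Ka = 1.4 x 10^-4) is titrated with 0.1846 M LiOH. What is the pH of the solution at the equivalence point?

n(HC3H5O3) = 0.08548 x 0.02458 = 0.002101 mol; V(LiOH) at equivalence = 0.002101/0.1846 = 0.01138 L.
At equivalence all the acid is converted to C3H5O3-; total volume = 0.02458 + 0.01138 = 0.03596 L, so [C3H5O3-] = 0.002101/0.03596 = 0.05843 M.
Kb = Kw/Ka = 1.0e-14 / 1.4 x 10^-4 = 7.14e-11.
[OH^-] = sqrt(Kb x [C3H5O3-]) = sqrt(7.14e-11 x 0.05843) = 2.04e-6 M.
pOH = 5.69, so pH = 14.00 - 5.69 = 8.31.

8.31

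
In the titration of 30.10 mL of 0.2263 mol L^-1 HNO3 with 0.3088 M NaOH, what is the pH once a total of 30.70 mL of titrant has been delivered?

n(acid) = 0.2263 x 0.03010 = 0.006812 mol; n(NaOH) added = 0.3088 x 0.03070 = 0.009480 mol.
Base is in excess by 0.009480 - 0.006812 = 0.002669 mol in a total volume of 0.06080 L.
[OH^-] = 0.002669/0.06080 = 0.04389 M, so pOH = 1.36 and pH = 14.00 - 1.36 = 12.64.

12.64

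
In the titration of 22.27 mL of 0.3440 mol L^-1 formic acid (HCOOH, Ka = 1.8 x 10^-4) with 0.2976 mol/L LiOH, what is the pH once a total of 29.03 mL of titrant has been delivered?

n(acid) = 0.3440 x 0.02227 = 0.007661 mol; n(LiOH) added = 0.2976 x 0.02903 = 0.008639 mol.
Base is in excess by 0.008639 - 0.007661 = 0.0009784 mol in a total volume of 0.05130 L.
[OH^-] = 0.0009784/0.05130 = 0.01907 M, so pOH = 1.72 and pH = 14.00 - 1.72 = 12.28.

12.28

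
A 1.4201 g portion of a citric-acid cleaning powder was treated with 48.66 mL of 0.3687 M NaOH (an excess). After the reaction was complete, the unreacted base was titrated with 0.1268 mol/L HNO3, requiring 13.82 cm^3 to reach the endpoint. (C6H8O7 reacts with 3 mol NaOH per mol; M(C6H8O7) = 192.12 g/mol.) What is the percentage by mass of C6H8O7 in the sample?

Total n(NaOH) added = 0.3687 x 0.04866 = 0.01794 mol.
n(HNO3) used = 0.1268 x 0.01382 = 0.001752 mol, which equals the excess n(NaOH).
So n(NaOH) consumed by the sample = 0.01794 - 0.001752 = 0.01619 mol.
n(C6H8O7) = 0.01619 / 3 = 0.005396 mol.
mass C6H8O7 = 0.005396 x 192.12 = 1.037 g, so %C6H8O7 = 1.037/1.4201 x 100 = 73.0%.

73.0%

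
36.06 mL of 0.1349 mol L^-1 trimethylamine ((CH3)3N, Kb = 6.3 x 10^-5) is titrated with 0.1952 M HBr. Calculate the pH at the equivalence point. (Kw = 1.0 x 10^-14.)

5.45

n((CH3)3N) = 0.1349 x 0.03606 = 0.004864 mol; V(HBr) at equivalence = 0.004864/0.1952 = 0.02492 L.
At equivalence the base is fully converted to (CH3)3NH+; total volume = 0.06098 L, so [(CH3)3NH+] = 0.004864/0.06098 = 0.07977 M.
Ka((CH3)3NH+) = Kw/Kb = 1.0e-14 / 6.3 x 10^-5 = 1.59e-10.
[H^+] = sqrt(Ka x [(CH3)3NH+]) = sqrt(1.59e-10 x 0.07977) = 3.56e-6 M.
pH = -log(3.56e-6) = 5.45.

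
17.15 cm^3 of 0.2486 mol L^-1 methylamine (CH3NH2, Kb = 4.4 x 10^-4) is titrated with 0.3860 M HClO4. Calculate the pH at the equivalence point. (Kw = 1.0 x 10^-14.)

5.73

n(CH3NH2) = 0.2486 x 0.01715 = 0.004263 mol; V(HClO4) at equivalence = 0.004263/0.3860 = 0.01105 L.
At equivalence the base is fully converted to CH3NH3+; total volume = 0.02820 L, so [CH3NH3+] = 0.004263/0.02820 = 0.1512 M.
Ka(CH3NH3+) = Kw/Kb = 1.0e-14 / 4.4 x 10^-4 = 2.27e-11.
[H^+] = sqrt(Ka x [CH3NH3+]) = sqrt(2.27e-11 x 0.1512) = 1.85e-6 M.
pH = -log(1.85e-6) = 5.73.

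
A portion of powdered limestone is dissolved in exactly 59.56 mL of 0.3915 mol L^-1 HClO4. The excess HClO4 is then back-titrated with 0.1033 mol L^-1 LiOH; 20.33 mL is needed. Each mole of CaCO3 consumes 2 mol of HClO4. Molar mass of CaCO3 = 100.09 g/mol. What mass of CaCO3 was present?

1.06 g

Total n(HClO4) added = 0.3915 x 0.05956 = 0.02332 mol.
n(LiOH) used = 0.1033 x 0.02033 = 0.002100 mol, which equals the excess n(HClO4).
So n(HClO4) consumed by the sample = 0.02332 - 0.002100 = 0.02122 mol.
n(CaCO3) = 0.02122 / 2 = 0.01061 mol.
mass = 0.01061 mol x 100.09 g/mol = 1.06 g.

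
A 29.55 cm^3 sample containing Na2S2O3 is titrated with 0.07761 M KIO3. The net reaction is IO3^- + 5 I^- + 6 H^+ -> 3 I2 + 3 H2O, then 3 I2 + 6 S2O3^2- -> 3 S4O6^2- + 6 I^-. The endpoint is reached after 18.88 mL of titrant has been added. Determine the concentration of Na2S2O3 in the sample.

n(KIO3) = 0.07761 x 0.01888 = 0.001465 mol.
From the balanced equation, 1 mol KIO3 reacts with 6 mol Na2S2O3, so n(Na2S2O3) = 0.001465 x 6/1 = 0.008792 mol.
[Na2S2O3] = 0.008792 / 0.02955 L = 0.298 M.

0.298 M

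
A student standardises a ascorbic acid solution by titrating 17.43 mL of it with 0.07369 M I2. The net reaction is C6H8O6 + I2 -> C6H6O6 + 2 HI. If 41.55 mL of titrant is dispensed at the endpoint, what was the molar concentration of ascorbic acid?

n(I2) = 0.07369 x 0.04155 = 0.003062 mol.
From the balanced equation, 1 mol I2 reacts with 1 mol ascorbic acid, so n(ascorbic acid) = 0.003062 x 1/1 = 0.003062 mol.
[ascorbic acid] = 0.003062 / 0.01743 L = 0.176 M.

0.176 M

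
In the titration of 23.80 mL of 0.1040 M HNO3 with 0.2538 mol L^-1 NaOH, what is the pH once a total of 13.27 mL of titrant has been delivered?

12.38

n(acid) = 0.1040 x 0.02380 = 0.002475 mol; n(NaOH) added = 0.2538 x 0.01327 = 0.003368 mol.
Base is in excess by 0.003368 - 0.002475 = 0.0008927 mol in a total volume of 0.03707 L.
[OH^-] = 0.0008927/0.03707 = 0.02408 M, so pOH = 1.62 and pH = 14.00 - 1.62 = 12.38.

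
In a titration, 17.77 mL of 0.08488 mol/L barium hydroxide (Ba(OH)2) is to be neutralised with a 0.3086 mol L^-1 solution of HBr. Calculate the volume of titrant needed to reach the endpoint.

9.78 mL

n(Ba(OH)2) = 0.08488 mol/L x 0.01777 L = 0.001508 mol.
The neutralisation is 1 Ba(OH)2 : 2 HBr, so n(HBr) = 0.001508 x 2/1 = 0.003017 mol.
V(HBr) = 0.003017 / 0.3086 = 0.009775 L = 9.78 mL.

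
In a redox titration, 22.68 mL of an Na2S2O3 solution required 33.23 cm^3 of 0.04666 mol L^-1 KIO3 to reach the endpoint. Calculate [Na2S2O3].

n(KIO3) = 0.04666 x 0.03323 = 0.001551 mol.
From the balanced equation, 1 mol KIO3 reacts with 6 mol Na2S2O3, so n(Na2S2O3) = 0.001551 x 6/1 = 0.009303 mol.
[Na2S2O3] = 0.009303 / 0.02268 L = 0.410 M.

0.410 M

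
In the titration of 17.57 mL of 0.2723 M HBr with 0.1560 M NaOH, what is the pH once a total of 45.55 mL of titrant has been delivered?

n(acid) = 0.2723 x 0.01757 = 0.004784 mol; n(NaOH) added = 0.1560 x 0.04555 = 0.007106 mol.
Base is in excess by 0.007106 - 0.004784 = 0.002321 mol in a total volume of 0.06312 L.
[OH^-] = 0.002321/0.06312 = 0.03678 M, so pOH = 1.43 and pH = 14.00 - 1.43 = 12.57.

12.57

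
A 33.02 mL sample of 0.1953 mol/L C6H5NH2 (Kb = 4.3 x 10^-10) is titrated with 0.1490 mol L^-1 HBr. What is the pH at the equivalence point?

n(C6H5NH2) = 0.1953 x 0.03302 = 0.006449 mol; V(HBr) at equivalence = 0.006449/0.1490 = 0.04328 L.
At equivalence the base is fully converted to C6H5NH3+; total volume = 0.07630 L, so [C6H5NH3+] = 0.006449/0.07630 = 0.08452 M.
Ka(C6H5NH3+) = Kw/Kb = 1.0e-14 / 4.3 x 10^-10 = 2.33e-5.
[H^+] = sqrt(Ka x [C6H5NH3+]) = sqrt(2.33e-5 x 0.08452) = 0.00140 M.
pH = -log(0.00140) = 2.85.

2.85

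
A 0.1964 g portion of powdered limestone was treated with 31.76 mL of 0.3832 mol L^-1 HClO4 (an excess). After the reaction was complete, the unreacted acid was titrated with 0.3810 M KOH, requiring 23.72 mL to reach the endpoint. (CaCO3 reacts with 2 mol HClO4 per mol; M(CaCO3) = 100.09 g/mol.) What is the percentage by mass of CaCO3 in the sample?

79.8%

Total n(HClO4) added = 0.3832 x 0.03176 = 0.01217 mol.
n(KOH) used = 0.3810 x 0.02372 = 0.009037 mol, which equals the excess n(HClO4).
So n(HClO4) consumed by the sample = 0.01217 - 0.009037 = 0.003133 mol.
n(CaCO3) = 0.003133 / 2 = 0.001567 mol.
mass CaCO3 = 0.001567 x 100.09 = 0.1568 g, so %CaCO3 = 0.1568/0.1964 x 100 = 79.8%.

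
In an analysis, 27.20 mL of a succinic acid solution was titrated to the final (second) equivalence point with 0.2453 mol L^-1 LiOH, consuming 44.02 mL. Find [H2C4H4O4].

n(LiOH) = 0.2453 x 0.04402 = 0.01080 mol.
At the final (second) equivalence point, 2 mol OH^- react per mol H2C4H4O4, so n(H2C4H4O4) = 0.01080 / 2 = 0.005399 mol.
[H2C4H4O4] = 0.005399 / 0.02720 L = 0.198 M.

0.198 M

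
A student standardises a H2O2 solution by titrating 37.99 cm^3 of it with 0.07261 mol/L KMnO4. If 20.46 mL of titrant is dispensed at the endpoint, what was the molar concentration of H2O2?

0.0978 M

n(KMnO4) = 0.07261 x 0.02046 = 0.001486 mol.
From the balanced equation, 2 mol KMnO4 reacts with 5 mol H2O2, so n(H2O2) = 0.001486 x 5/2 = 0.003714 mol.
[H2O2] = 0.003714 / 0.03799 L = 0.0978 M.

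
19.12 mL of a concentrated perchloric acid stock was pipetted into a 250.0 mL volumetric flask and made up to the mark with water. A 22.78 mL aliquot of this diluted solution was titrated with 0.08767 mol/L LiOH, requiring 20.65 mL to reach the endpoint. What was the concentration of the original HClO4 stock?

n(LiOH) = 0.08767 x 0.02065 = 0.001810 mol.
n(HClO4) in the aliquot = 0.001810 mol.
[diluted HClO4] = 0.001810 / 0.02278 = 0.07947 M.
Dilution factor = 250.0/19.12 = 13.08, so [stock] = 0.07947 x 13.08 = 1.04 M.

1.04 M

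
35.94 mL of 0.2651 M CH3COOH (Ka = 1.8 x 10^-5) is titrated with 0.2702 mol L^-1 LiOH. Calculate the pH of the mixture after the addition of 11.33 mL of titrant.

Initial n(CH3COOH) = 0.2651 x 0.03594 = 0.009528 mol.
n(LiOH) added = 0.2702 x 0.01133 = 0.003061 mol, converting that many moles of CH3COOH to CH3COO-.
Remaining n(CH3COOH) = 0.006466 mol; n(CH3COO-) = 0.003061 mol.
By Henderson-Hasselbalch, pH = pKa + log([A^-]/[HA]) = 4.74 + log(0.003061/0.006466) = 4.74 + (-0.32) = 4.42.

4.42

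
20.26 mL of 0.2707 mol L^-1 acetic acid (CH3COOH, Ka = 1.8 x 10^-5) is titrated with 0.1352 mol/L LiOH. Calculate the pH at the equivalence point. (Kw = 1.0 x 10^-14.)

8.85

n(CH3COOH) = 0.2707 x 0.02026 = 0.005484 mol; V(LiOH) at equivalence = 0.005484/0.1352 = 0.04056 L.
At equivalence all the acid is converted to CH3COO-; total volume = 0.02026 + 0.04056 = 0.06082 L, so [CH3COO-] = 0.005484/0.06082 = 0.09017 M.
Kb = Kw/Ka = 1.0e-14 / 1.8 x 10^-5 = 5.56e-10.
[OH^-] = sqrt(Kb x [CH3COO-]) = sqrt(5.56e-10 x 0.09017) = 7.08e-6 M.
pOH = 5.15, so pH = 14.00 - 5.15 = 8.85.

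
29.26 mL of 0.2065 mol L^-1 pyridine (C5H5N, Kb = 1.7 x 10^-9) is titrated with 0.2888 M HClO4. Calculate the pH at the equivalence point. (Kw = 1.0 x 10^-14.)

n(C5H5N) = 0.2065 x 0.02926 = 0.006042 mol; V(HClO4) at equivalence = 0.006042/0.2888 = 0.02092 L.
At equivalence the base is fully converted to C5H5NH+; total volume = 0.05018 L, so [C5H5NH+] = 0.006042/0.05018 = 0.1204 M.
Ka(C5H5NH+) = Kw/Kb = 1.0e-14 / 1.7 x 10^-9 = 5.88e-6.
[H^+] = sqrt(Ka x [C5H5NH+]) = sqrt(5.88e-6 x 0.1204) = 0.000842 M.
pH = -log(0.000842) = 3.07.

3.07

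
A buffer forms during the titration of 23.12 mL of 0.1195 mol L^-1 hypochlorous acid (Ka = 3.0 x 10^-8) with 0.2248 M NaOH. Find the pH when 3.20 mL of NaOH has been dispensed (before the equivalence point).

Initial n(HClO) = 0.1195 x 0.02312 = 0.002763 mol.
n(NaOH) added = 0.2248 x 0.003200 = 0.0007194 mol, converting that many moles of HClO to ClO-.
Remaining n(HClO) = 0.002043 mol; n(ClO-) = 0.0007194 mol.
By Henderson-Hasselbalch, pH = pKa + log([A^-]/[HA]) = 7.52 + log(0.0007194/0.002043) = 7.52 + (-0.45) = 7.07.

7.07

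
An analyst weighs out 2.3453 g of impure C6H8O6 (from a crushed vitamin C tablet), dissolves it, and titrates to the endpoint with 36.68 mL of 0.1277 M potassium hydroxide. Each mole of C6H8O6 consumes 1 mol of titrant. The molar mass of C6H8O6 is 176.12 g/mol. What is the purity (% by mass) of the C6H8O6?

n(KOH) = 0.1277 x 0.03668 = 0.004684 mol.
n(C6H8O6) = 0.004684 / 1 = 0.004684 mol.
mass of C6H8O6 = 0.004684 x 176.12 = 0.8250 g.
% purity = 0.8250 / 2.3453 x 100 = 35.2%.

35.2%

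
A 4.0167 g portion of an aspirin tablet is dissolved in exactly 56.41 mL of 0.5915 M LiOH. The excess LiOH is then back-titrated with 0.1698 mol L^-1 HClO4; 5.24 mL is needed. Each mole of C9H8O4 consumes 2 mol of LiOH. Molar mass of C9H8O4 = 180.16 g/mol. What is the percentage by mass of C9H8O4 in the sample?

Total n(LiOH) added = 0.5915 x 0.05641 = 0.03337 mol.
n(HClO4) used = 0.1698 x 0.005240 = 0.0008898 mol, which equals the excess n(LiOH).
So n(LiOH) consumed by the sample = 0.03337 - 0.0008898 = 0.03248 mol.
n(C9H8O4) = 0.03248 / 2 = 0.01624 mol.
mass C9H8O4 = 0.01624 x 180.16 = 2.926 g, so %C9H8O4 = 2.926/4.0167 x 100 = 72.8%.

72.8%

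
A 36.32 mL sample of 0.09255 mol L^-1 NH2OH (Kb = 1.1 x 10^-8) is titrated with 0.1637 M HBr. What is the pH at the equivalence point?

n(NH2OH) = 0.09255 x 0.03632 = 0.003361 mol; V(HBr) at equivalence = 0.003361/0.1637 = 0.02053 L.
At equivalence the base is fully converted to NH3OH+; total volume = 0.05685 L, so [NH3OH+] = 0.003361/0.05685 = 0.05912 M.
Ka(NH3OH+) = Kw/Kb = 1.0e-14 / 1.1 x 10^-8 = 9.09e-7.
[H^+] = sqrt(Ka x [NH3OH+]) = sqrt(9.09e-7 x 0.05912) = 0.000232 M.
pH = -log(0.000232) = 3.63.

3.63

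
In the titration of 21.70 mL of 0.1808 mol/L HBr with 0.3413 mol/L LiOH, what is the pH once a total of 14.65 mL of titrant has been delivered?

n(acid) = 0.1808 x 0.02170 = 0.003923 mol; n(LiOH) added = 0.3413 x 0.01465 = 0.005000 mol.
Base is in excess by 0.005000 - 0.003923 = 0.001077 mol in a total volume of 0.03635 L.
[OH^-] = 0.001077/0.03635 = 0.02962 M, so pOH = 1.53 and pH = 14.00 - 1.53 = 12.47.

12.47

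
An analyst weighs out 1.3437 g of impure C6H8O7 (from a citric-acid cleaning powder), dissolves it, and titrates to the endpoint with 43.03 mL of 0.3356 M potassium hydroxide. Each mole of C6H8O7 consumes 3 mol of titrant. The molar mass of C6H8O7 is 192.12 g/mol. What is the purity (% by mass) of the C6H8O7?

n(KOH) = 0.3356 x 0.04303 = 0.01444 mol.
n(C6H8O7) = 0.01444 / 3 = 0.004814 mol.
mass of C6H8O7 = 0.004814 x 192.12 = 0.9248 g.
% purity = 0.9248 / 1.3437 x 100 = 68.8%.

68.8%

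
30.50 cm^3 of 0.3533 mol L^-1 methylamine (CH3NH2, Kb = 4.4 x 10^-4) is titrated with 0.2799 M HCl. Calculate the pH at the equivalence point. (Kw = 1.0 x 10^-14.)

n(CH3NH2) = 0.3533 x 0.03050 = 0.01078 mol; V(HCl) at equivalence = 0.01078/0.2799 = 0.03850 L.
At equivalence the base is fully converted to CH3NH3+; total volume = 0.06900 L, so [CH3NH3+] = 0.01078/0.06900 = 0.1562 M.
Ka(CH3NH3+) = Kw/Kb = 1.0e-14 / 4.4 x 10^-4 = 2.27e-11.
[H^+] = sqrt(Ka x [CH3NH3+]) = sqrt(2.27e-11 x 0.1562) = 1.88e-6 M.
pH = -log(1.88e-6) = 5.72.

5.72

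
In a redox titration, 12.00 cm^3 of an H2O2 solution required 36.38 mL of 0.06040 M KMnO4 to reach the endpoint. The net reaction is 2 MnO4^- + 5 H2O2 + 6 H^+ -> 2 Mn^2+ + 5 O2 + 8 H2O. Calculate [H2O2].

0.458 M

n(KMnO4) = 0.06040 x 0.03638 = 0.002197 mol.
From the balanced equation, 2 mol KMnO4 reacts with 5 mol H2O2, so n(H2O2) = 0.002197 x 5/2 = 0.005493 mol.
[H2O2] = 0.005493 / 0.01200 L = 0.458 M.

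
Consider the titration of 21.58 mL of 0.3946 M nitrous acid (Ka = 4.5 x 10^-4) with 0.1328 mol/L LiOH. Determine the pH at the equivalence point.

n(HNO2) = 0.3946 x 0.02158 = 0.008515 mol; V(LiOH) at equivalence = 0.008515/0.1328 = 0.06412 L.
At equivalence all the acid is converted to NO2-; total volume = 0.02158 + 0.06412 = 0.08570 L, so [NO2-] = 0.008515/0.08570 = 0.09936 M.
Kb = Kw/Ka = 1.0e-14 / 4.5 x 10^-4 = 2.22e-11.
[OH^-] = sqrt(Kb x [NO2-]) = sqrt(2.22e-11 x 0.09936) = 1.49e-6 M.
pOH = 5.83, so pH = 14.00 - 5.83 = 8.17.

8.17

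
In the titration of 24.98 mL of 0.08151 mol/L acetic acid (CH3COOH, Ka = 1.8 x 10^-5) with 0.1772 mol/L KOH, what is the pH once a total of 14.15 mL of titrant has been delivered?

n(acid) = 0.08151 x 0.02498 = 0.002036 mol; n(KOH) added = 0.1772 x 0.01415 = 0.002507 mol.
Base is in excess by 0.002507 - 0.002036 = 0.0004713 mol in a total volume of 0.03913 L.
[OH^-] = 0.0004713/0.03913 = 0.01204 M, so pOH = 1.92 and pH = 14.00 - 1.92 = 12.08.

12.08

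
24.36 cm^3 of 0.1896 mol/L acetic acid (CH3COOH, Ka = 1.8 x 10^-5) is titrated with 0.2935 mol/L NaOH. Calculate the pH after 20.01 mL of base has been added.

n(acid) = 0.1896 x 0.02436 = 0.004619 mol; n(NaOH) added = 0.2935 x 0.02001 = 0.005873 mol.
Base is in excess by 0.005873 - 0.004619 = 0.001254 mol in a total volume of 0.04437 L.
[OH^-] = 0.001254/0.04437 = 0.02827 M, so pOH = 1.55 and pH = 14.00 - 1.55 = 12.45.

12.45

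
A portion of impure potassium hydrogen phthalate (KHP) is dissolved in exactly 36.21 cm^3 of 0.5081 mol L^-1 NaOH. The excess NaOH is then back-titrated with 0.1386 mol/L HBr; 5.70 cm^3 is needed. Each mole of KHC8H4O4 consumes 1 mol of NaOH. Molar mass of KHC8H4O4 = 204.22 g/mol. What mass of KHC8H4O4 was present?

Total n(NaOH) added = 0.5081 x 0.03621 = 0.01840 mol.
n(HBr) used = 0.1386 x 0.005700 = 0.0007900 mol, which equals the excess n(NaOH).
So n(NaOH) consumed by the sample = 0.01840 - 0.0007900 = 0.01761 mol.
n(KHC8H4O4) = 0.01761 / 1 = 0.01761 mol.
mass = 0.01761 mol x 204.22 g/mol = 3.60 g.

3.60 g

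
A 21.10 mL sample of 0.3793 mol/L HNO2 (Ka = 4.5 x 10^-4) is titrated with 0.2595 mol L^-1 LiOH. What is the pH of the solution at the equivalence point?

n(HNO2) = 0.3793 x 0.02110 = 0.008003 mol; V(LiOH) at equivalence = 0.008003/0.2595 = 0.03084 L.
At equivalence all the acid is converted to NO2-; total volume = 0.02110 + 0.03084 = 0.05194 L, so [NO2-] = 0.008003/0.05194 = 0.1541 M.
Kb = Kw/Ka = 1.0e-14 / 4.5 x 10^-4 = 2.22e-11.
[OH^-] = sqrt(Kb x [NO2-]) = sqrt(2.22e-11 x 0.1541) = 1.85e-6 M.
pOH = 5.73, so pH = 14.00 - 5.73 = 8.27.

8.27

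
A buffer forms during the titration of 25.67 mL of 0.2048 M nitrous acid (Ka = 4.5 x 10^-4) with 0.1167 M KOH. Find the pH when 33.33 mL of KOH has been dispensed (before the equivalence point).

3.80

Initial n(HNO2) = 0.2048 x 0.02567 = 0.005257 mol.
n(KOH) added = 0.1167 x 0.03333 = 0.003890 mol, converting that many moles of HNO2 to NO2-.
Remaining n(HNO2) = 0.001368 mol; n(NO2-) = 0.003890 mol.
By Henderson-Hasselbalch, pH = pKa + log([A^-]/[HA]) = 3.35 + log(0.003890/0.001368) = 3.35 + (+0.45) = 3.80.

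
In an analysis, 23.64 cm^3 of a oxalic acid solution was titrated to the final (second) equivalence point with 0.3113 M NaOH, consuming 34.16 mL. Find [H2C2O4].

n(NaOH) = 0.3113 x 0.03416 = 0.01063 mol.
At the final (second) equivalence point, 2 mol OH^- react per mol H2C2O4, so n(H2C2O4) = 0.01063 / 2 = 0.005317 mol.
[H2C2O4] = 0.005317 / 0.02364 L = 0.225 M.

0.225 M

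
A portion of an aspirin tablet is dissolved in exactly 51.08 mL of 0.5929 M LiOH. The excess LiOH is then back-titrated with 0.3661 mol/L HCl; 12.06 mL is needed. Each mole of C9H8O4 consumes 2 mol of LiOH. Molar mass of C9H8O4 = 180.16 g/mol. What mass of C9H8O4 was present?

Total n(LiOH) added = 0.5929 x 0.05108 = 0.03029 mol.
n(HCl) used = 0.3661 x 0.01206 = 0.004415 mol, which equals the excess n(LiOH).
So n(LiOH) consumed by the sample = 0.03029 - 0.004415 = 0.02587 mol.
n(C9H8O4) = 0.02587 / 2 = 0.01294 mol.
mass = 0.01294 mol x 180.16 g/mol = 2.33 g.

2.33 g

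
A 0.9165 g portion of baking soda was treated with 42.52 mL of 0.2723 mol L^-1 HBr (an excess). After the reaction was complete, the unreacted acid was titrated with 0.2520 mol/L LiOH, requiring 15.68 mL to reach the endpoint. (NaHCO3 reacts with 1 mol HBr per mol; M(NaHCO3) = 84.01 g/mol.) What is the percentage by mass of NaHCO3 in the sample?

Total n(HBr) added = 0.2723 x 0.04252 = 0.01158 mol.
n(LiOH) used = 0.2520 x 0.01568 = 0.003951 mol, which equals the excess n(HBr).
So n(HBr) consumed by the sample = 0.01158 - 0.003951 = 0.007627 mol.
n(NaHCO3) = 0.007627 / 1 = 0.007627 mol.
mass NaHCO3 = 0.007627 x 84.01 = 0.6407 g, so %NaHCO3 = 0.6407/0.9165 x 100 = 69.9%.

69.9%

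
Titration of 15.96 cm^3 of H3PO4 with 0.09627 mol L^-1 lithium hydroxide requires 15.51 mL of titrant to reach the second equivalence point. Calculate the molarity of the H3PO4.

n(LiOH) = 0.09627 x 0.01551 = 0.001493 mol.
At the second equivalence point, 2 mol OH^- react per mol H3PO4, so n(H3PO4) = 0.001493 / 2 = 0.0007466 mol.
[H3PO4] = 0.0007466 / 0.01596 L = 0.0468 M.

0.0468 M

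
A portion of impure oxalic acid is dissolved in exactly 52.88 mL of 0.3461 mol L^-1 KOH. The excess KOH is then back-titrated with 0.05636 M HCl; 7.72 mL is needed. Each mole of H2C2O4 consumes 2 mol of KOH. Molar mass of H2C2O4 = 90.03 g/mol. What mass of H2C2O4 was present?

Total n(KOH) added = 0.3461 x 0.05288 = 0.01830 mol.
n(HCl) used = 0.05636 x 0.007720 = 0.0004351 mol, which equals the excess n(KOH).
So n(KOH) consumed by the sample = 0.01830 - 0.0004351 = 0.01787 mol.
n(H2C2O4) = 0.01787 / 2 = 0.008933 mol.
mass = 0.008933 mol x 90.03 g/mol = 0.804 g.

0.804 g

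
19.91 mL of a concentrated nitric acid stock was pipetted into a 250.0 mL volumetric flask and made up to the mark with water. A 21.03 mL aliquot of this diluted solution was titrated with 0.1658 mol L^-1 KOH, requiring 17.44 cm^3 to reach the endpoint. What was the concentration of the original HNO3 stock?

n(KOH) = 0.1658 x 0.01744 = 0.002892 mol.
n(HNO3) in the aliquot = 0.002892 mol.
[diluted HNO3] = 0.002892 / 0.02103 = 0.1375 M.
Dilution factor = 250.0/19.91 = 12.56, so [stock] = 0.1375 x 12.56 = 1.73 M.

1.73 M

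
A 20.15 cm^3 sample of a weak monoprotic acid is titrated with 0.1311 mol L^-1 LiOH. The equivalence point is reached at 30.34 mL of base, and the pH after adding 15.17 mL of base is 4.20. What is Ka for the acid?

6.3 x 10^-5

15.17 mL is half of the equivalence volume, so this is the half-equivalence point where [HA] = [A^-].
At half-equivalence pH = pKa, so pKa = 4.20.
Ka = 10^(-4.20) = 6.3 x 10^-5.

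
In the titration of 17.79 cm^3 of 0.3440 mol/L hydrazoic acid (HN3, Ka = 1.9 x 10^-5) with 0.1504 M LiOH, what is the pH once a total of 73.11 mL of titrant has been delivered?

12.73

n(acid) = 0.3440 x 0.01779 = 0.006120 mol; n(LiOH) added = 0.1504 x 0.07311 = 0.01100 mol.
Base is in excess by 0.01100 - 0.006120 = 0.004876 mol in a total volume of 0.09090 L.
[OH^-] = 0.004876/0.09090 = 0.05364 M, so pOH = 1.27 and pH = 14.00 - 1.27 = 12.73.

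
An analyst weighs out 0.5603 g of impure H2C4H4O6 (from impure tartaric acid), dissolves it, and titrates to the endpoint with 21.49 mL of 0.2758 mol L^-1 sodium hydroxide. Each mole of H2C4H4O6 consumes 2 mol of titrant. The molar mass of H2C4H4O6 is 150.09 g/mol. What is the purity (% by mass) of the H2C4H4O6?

n(NaOH) = 0.2758 x 0.02149 = 0.005927 mol.
n(H2C4H4O6) = 0.005927 / 2 = 0.002963 mol.
mass of H2C4H4O6 = 0.002963 x 150.09 = 0.4448 g.
% purity = 0.4448 / 0.5603 x 100 = 79.4%.

79.4%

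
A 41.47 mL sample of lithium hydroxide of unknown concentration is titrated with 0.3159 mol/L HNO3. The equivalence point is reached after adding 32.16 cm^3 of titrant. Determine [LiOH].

0.245 M

n(HNO3) delivered = 0.3159 x 0.03216 = 0.01016 mol.
For a 1:1 reaction, n(LiOH) = 0.01016 mol.
[LiOH] = 0.01016 mol / 0.04147 L = 0.245 M.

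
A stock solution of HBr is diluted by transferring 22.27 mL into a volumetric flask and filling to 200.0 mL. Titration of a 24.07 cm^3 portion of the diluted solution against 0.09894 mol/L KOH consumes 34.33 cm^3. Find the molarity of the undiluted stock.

1.27 M

n(KOH) = 0.09894 x 0.03433 = 0.003397 mol.
n(HBr) in the aliquot = 0.003397 mol.
[diluted HBr] = 0.003397 / 0.02407 = 0.1411 M.
Dilution factor = 200.0/22.27 = 8.981, so [stock] = 0.1411 x 8.981 = 1.27 M.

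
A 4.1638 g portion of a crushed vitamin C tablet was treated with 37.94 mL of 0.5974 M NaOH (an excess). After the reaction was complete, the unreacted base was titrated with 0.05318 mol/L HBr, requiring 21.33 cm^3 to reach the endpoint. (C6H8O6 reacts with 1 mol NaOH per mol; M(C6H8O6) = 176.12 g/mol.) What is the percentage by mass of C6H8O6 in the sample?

Total n(NaOH) added = 0.5974 x 0.03794 = 0.02267 mol.
n(HBr) used = 0.05318 x 0.02133 = 0.001134 mol, which equals the excess n(NaOH).
So n(NaOH) consumed by the sample = 0.02267 - 0.001134 = 0.02153 mol.
n(C6H8O6) = 0.02153 / 1 = 0.02153 mol.
mass C6H8O6 = 0.02153 x 176.12 = 3.792 g, so %C6H8O6 = 3.792/4.1638 x 100 = 91.1%.

91.1%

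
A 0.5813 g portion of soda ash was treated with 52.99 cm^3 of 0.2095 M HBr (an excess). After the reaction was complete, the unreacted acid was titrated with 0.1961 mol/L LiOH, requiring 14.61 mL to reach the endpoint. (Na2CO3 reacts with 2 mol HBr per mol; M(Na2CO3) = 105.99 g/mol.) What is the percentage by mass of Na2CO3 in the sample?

Total n(HBr) added = 0.2095 x 0.05299 = 0.01110 mol.
n(LiOH) used = 0.1961 x 0.01461 = 0.002865 mol, which equals the excess n(HBr).
So n(HBr) consumed by the sample = 0.01110 - 0.002865 = 0.008236 mol.
n(Na2CO3) = 0.008236 / 2 = 0.004118 mol.
mass Na2CO3 = 0.004118 x 105.99 = 0.4365 g, so %Na2CO3 = 0.4365/0.5813 x 100 = 75.1%.

75.1%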